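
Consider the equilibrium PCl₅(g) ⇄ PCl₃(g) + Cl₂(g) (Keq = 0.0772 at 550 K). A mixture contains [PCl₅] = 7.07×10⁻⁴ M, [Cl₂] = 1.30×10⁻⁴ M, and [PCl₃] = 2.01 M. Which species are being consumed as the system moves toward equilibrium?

PCl₃, Cl₂ (products)

Q = [PCl₃]·[Cl₂] / [PCl₅] = (2.01)·(1.30×10⁻⁴) / (7.07×10⁻⁴) = 0.370
Q = 0.370 > Keq = 0.0772: net reverse reaction.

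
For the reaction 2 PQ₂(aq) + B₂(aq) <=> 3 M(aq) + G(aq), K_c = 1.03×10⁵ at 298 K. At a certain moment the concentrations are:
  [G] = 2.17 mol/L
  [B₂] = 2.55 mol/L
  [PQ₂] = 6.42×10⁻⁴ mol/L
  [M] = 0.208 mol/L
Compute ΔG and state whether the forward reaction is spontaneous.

Q_c = [M]³·[G] / ([PQ₂]²·[B₂]) = (0.208)³·(2.17) / ((6.42×10⁻⁴)²·(2.55)) = 18600
ΔG = RT ln(Q_c/K_c) = (8.314 J mol⁻¹ K⁻¹)(298 K) × ln(18600/1.03×10⁵)
   = (2.478 kJ/mol)(-1.712) = -4.24 kJ/mol
ΔG < 0, so the forward reaction is spontaneous (proceeds forward).

ΔG = -4.24 kJ/mol; the forward reaction is spontaneous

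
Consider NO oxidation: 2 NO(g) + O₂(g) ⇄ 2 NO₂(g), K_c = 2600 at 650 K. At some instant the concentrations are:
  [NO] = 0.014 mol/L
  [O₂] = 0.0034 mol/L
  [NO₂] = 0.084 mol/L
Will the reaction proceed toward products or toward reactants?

reverse (toward reactants)

Q_c = [NO₂]² / ([NO]²·[O₂]) = (0.084)² / ((0.014)²·(0.0034)) = 11000
Q_c = 11000 > K_c = 2600, so the reverse reaction proceeds.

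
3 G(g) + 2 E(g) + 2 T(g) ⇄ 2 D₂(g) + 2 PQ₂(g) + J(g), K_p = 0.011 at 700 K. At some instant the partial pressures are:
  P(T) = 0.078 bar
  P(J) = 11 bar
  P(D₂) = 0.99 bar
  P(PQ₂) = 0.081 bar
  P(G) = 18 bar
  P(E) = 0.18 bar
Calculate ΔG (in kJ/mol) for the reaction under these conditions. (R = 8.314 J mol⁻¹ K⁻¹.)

ΔG = 10.0 kJ/mol

Q_p = P(D₂)²·P(PQ₂)²·P(J) / (P(G)³·P(E)²·P(T)²) = (0.99)²·(0.081)²·(11) / ((18)³·(0.18)²·(0.078)²) = 0.0615
ΔG = RT ln(Q_p/K_p) = (8.314 J mol⁻¹ K⁻¹)(700 K) × ln(0.0615/0.011)
   = (5.820 kJ/mol)(1.721) = 10.0 kJ/mol
ΔG > 0, so the forward reaction is non-spontaneous (proceeds in reverse).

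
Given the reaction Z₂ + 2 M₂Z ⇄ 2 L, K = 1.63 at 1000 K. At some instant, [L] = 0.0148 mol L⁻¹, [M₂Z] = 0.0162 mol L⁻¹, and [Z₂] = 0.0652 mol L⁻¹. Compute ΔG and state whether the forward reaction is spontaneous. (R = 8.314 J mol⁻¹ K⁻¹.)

ΔG = 17.1 kJ/mol; the forward reaction is non-spontaneous

Q = [L]² / ([Z₂]·[M₂Z]²) = (0.0148)² / ((0.0652)·(0.0162)²) = 12.8
ΔG = RT ln(Q/K) = (8.314 J mol⁻¹ K⁻¹)(1000 K) × ln(12.8/1.63)
   = (8.314 kJ/mol)(2.061) = 17.1 kJ/mol
ΔG > 0, so the forward reaction is non-spontaneous (proceeds in reverse).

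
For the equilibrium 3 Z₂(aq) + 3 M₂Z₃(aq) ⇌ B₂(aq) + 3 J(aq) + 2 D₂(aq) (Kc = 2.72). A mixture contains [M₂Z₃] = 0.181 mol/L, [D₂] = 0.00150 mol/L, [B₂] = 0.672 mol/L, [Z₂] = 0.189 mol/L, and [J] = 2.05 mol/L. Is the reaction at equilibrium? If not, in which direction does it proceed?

Qc = [B₂]·[J]³·[D₂]² / ([Z₂]³·[M₂Z₃]³) = (0.672)·(2.05)³·(0.00150)² / ((0.189)³·(0.181)³) = 0.325
Qc = 0.325 < Kc = 2.72, so the forward reaction proceeds.

in the forward direction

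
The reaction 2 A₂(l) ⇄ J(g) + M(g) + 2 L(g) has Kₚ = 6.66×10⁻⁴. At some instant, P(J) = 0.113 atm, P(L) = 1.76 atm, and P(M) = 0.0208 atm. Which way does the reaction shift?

in the reverse direction

(A₂ is a pure liquid — omitted from Qₚ.)
Qₚ = P(J)·P(M)·P(L)² = (0.113)·(0.0208)·(1.76)² = 0.00728
Qₚ = 0.00728 > Kₚ = 6.66×10⁻⁴, so the reverse reaction proceeds.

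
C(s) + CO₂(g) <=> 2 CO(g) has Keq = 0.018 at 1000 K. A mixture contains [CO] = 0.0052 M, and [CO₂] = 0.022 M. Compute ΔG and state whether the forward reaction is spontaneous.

ΔG = -22.3 kJ/mol; the forward reaction is spontaneous

(C is a pure solid — omitted from Q.)
Q = [CO]² / [CO₂] = (0.0052)² / (0.022) = 0.00123
ΔG = RT ln(Q/Keq) = (8.314 J mol⁻¹ K⁻¹)(1000 K) × ln(0.00123/0.018)
   = (8.314 kJ/mol)(-2.683) = -22.3 kJ/mol
ΔG < 0, so the forward reaction is spontaneous (proceeds forward).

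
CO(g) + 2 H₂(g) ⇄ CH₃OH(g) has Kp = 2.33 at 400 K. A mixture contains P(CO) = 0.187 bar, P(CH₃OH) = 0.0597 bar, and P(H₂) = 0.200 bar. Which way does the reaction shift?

Qp = P(CH₃OH) / (P(CO)·P(H₂)²) = (0.0597) / ((0.187)·(0.200)²) = 7.98
Qp = 7.98 > Kp = 2.33, so the reverse reaction proceeds.

to the left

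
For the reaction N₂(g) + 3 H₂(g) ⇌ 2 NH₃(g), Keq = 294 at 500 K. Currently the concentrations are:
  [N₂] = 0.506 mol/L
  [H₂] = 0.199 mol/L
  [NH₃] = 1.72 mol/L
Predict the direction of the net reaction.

Q = [NH₃]² / ([N₂]·[H₂]³) = (1.72)² / ((0.506)·(0.199)³) = 742
Q = 742 > Keq = 294, so the reverse reaction proceeds.

to the left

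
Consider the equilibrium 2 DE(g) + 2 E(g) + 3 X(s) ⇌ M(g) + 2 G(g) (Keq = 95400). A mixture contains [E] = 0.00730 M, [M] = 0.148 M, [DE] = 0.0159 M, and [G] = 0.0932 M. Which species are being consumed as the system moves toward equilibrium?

none (at equilibrium)

(X is a pure solid — omitted from Q.)
Q = [M]·[G]² / ([DE]²·[E]²) = (0.148)·(0.0932)² / ((0.0159)²·(0.00730)²) = 95400
Q = 95400 = Keq; the system is at equilibrium.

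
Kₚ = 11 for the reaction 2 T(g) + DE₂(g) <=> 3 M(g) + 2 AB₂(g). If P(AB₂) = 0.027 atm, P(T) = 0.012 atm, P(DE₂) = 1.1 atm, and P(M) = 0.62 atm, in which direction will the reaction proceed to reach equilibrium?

Qₚ = P(M)³·P(AB₂)² / (P(T)²·P(DE₂)) = (0.62)³·(0.027)² / ((0.012)²·(1.1)) = 1.1
Qₚ = 1.1 < Kₚ = 11, so the forward reaction proceeds.

toward products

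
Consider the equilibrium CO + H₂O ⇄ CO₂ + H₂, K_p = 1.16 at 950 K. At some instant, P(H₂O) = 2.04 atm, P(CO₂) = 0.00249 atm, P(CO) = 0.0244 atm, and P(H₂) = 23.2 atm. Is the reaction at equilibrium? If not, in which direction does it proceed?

at equilibrium

Q_p = P(CO₂)·P(H₂) / (P(CO)·P(H₂O)) = (0.00249)·(23.2) / ((0.0244)·(2.04)) = 1.16
Q_p = 1.16 = K_p, so the system is already at equilibrium.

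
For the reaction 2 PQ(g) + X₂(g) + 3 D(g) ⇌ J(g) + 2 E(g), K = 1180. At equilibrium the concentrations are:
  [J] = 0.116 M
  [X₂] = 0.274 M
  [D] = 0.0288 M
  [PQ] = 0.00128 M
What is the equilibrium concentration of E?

[E] = 3.30×10⁻⁴ M

At equilibrium, K = [J]·[E]² / ([PQ]²·[X₂]·[D]³) = 1180.
(0.116)·([E])² / ((0.00128)²·(0.274)·(0.0288)³) = 1180
[E]² = 1.09×10⁻⁷ ⇒ [E] = 3.30×10⁻⁴ M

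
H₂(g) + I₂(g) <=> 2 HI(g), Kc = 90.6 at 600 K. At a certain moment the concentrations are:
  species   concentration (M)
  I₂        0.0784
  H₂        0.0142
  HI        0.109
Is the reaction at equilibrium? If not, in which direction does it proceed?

in the forward direction

Qc = [HI]² / ([H₂]·[I₂]) = (0.109)² / ((0.0142)·(0.0784)) = 10.7
Qc = 10.7 < Kc = 90.6, so the forward reaction proceeds.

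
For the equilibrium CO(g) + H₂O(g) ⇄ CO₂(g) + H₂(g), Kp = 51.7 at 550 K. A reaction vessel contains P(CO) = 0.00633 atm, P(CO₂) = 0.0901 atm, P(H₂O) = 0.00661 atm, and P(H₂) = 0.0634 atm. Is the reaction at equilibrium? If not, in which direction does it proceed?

in the reverse direction

Qp = P(CO₂)·P(H₂) / (P(CO)·P(H₂O)) = (0.0901)·(0.0634) / ((0.00633)·(0.00661)) = 137
Qp = 137 > Kp = 51.7, so the reverse reaction proceeds.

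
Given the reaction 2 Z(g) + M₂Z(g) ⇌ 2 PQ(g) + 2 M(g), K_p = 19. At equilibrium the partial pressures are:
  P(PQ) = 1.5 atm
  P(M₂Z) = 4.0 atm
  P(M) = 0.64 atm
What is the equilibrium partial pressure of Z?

P(Z) = 0.11 atm

At equilibrium, K_p = P(PQ)²·P(M)² / (P(Z)²·P(M₂Z)) = 19.
(1.5)²·(0.64)² / ((P(Z))²·(4.0)) = 19
P(Z)² = 0.0121 ⇒ P(Z) = 0.11 atm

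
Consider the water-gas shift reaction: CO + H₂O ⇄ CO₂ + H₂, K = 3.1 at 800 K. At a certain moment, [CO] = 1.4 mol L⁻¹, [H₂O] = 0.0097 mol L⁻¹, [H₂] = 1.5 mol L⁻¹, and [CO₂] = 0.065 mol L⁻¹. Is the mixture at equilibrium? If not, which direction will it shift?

no; Q > K, reaction proceeds in reverse

Q = [CO₂]·[H₂] / ([CO]·[H₂O]) = (0.065)·(1.5) / ((1.4)·(0.0097)) = 7.2
Q = 7.2 > K = 3.1: net reverse reaction.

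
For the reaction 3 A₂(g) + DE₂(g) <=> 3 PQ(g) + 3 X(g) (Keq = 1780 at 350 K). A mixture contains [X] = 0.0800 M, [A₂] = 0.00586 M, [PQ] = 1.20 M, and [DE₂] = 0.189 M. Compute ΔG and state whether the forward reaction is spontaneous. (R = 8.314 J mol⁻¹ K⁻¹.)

ΔG = 7.48 kJ/mol; the forward reaction is non-spontaneous

Q = [PQ]³·[X]³ / ([A₂]³·[DE₂]) = (1.20)³·(0.0800)³ / ((0.00586)³·(0.189)) = 23300
ΔG = RT ln(Q/Keq) = (8.314 J mol⁻¹ K⁻¹)(350 K) × ln(23300/1780)
   = (2.910 kJ/mol)(2.572) = 7.48 kJ/mol
ΔG > 0, so the forward reaction is non-spontaneous (proceeds in reverse).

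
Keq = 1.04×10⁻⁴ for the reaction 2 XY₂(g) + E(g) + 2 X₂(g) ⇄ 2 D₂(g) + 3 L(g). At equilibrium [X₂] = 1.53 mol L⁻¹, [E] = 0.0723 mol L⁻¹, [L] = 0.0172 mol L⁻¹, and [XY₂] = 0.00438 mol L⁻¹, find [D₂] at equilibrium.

At equilibrium, Keq = [D₂]²·[L]³ / ([XY₂]²·[E]·[X₂]²) = 1.04×10⁻⁴.
([D₂])²·(0.0172)³ / ((0.00438)²·(0.0723)·(1.53)²) = 1.04×10⁻⁴
[D₂]² = 6.64×10⁻⁵ ⇒ [D₂] = 0.00815 mol L⁻¹

[D₂] = 0.00815 mol L⁻¹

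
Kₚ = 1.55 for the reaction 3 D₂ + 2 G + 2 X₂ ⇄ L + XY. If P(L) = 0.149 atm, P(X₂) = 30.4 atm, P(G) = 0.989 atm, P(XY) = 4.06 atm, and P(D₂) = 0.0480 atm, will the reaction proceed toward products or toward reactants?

to the left

Qₚ = P(L)·P(XY) / (P(D₂)³·P(G)²·P(X₂)²) = (0.149)·(4.06) / ((0.0480)³·(0.989)²·(30.4)²) = 6.05
Qₚ = 6.05 > Kₚ = 1.55, so the reverse reaction proceeds.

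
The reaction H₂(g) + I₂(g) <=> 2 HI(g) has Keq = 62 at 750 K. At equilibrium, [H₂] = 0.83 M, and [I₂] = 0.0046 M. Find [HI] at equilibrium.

[HI] = 0.49 M

At equilibrium, Keq = [HI]² / ([H₂]·[I₂]) = 62.
([HI])² / ((0.83)·(0.0046)) = 62
[HI]² = 0.237 ⇒ [HI] = 0.49 M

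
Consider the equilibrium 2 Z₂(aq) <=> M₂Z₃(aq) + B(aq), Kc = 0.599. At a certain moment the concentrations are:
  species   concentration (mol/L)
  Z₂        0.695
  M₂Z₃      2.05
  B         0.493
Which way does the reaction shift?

Qc = [M₂Z₃]·[B] / [Z₂]² = (2.05)·(0.493) / (0.695)² = 2.09
Qc = 2.09 > Kc = 0.599, so the reverse reaction proceeds.

in the reverse direction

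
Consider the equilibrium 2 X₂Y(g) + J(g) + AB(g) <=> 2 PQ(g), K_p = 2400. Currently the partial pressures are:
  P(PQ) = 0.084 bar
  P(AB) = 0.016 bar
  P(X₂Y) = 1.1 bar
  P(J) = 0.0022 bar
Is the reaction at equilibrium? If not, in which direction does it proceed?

Q_p = P(PQ)² / (P(X₂Y)²·P(J)·P(AB)) = (0.084)² / ((1.1)²·(0.0022)·(0.016)) = 170
Q_p = 170 < K_p = 2400, so the forward reaction proceeds.

forward (toward products)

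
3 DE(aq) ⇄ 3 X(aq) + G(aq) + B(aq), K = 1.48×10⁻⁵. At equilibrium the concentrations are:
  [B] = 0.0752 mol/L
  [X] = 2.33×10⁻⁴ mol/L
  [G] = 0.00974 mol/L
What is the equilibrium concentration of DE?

At equilibrium, K = [X]³·[G]·[B] / [DE]³ = 1.48×10⁻⁵.
(2.33×10⁻⁴)³·(0.00974)·(0.0752) / ([DE])³ = 1.48×10⁻⁵
[DE]³ = 6.26×10⁻¹⁰ ⇒ [DE] = 8.55×10⁻⁴ mol/L

[DE] = 8.55×10⁻⁴ mol/L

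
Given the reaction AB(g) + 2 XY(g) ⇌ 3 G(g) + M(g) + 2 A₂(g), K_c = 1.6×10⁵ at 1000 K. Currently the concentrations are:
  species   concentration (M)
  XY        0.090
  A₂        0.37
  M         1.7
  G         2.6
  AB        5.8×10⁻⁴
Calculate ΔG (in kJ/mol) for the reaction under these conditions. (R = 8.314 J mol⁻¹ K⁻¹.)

ΔG = 14.1 kJ/mol

Q_c = [G]³·[M]·[A₂]² / ([AB]·[XY]²) = (2.6)³·(1.7)·(0.37)² / ((5.8×10⁻⁴)·(0.090)²) = 8.71×10⁵
ΔG = RT ln(Q_c/K_c) = (8.314 J mol⁻¹ K⁻¹)(1000 K) × ln(8.71×10⁵/1.6×10⁵)
   = (8.314 kJ/mol)(1.694) = 14.1 kJ/mol
ΔG > 0, so the forward reaction is non-spontaneous (proceeds in reverse).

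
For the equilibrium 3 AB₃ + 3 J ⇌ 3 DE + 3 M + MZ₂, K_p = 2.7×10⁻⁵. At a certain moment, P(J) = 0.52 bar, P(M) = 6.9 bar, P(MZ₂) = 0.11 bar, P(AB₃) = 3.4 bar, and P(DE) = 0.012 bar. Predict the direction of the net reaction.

toward products

Q_p = P(DE)³·P(M)³·P(MZ₂) / (P(AB₃)³·P(J)³) = (0.012)³·(6.9)³·(0.11) / ((3.4)³·(0.52)³) = 1.1×10⁻⁵
Q_p = 1.1×10⁻⁵ < K_p = 2.7×10⁻⁵, so the forward reaction proceeds.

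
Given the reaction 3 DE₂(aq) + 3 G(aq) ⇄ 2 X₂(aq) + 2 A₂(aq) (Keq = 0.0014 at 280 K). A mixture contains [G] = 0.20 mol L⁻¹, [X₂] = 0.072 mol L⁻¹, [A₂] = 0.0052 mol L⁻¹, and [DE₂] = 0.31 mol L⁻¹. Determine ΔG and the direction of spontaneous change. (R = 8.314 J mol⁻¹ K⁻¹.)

Q = [X₂]²·[A₂]² / ([DE₂]³·[G]³) = (0.072)²·(0.0052)² / ((0.31)³·(0.20)³) = 5.88×10⁻⁴
ΔG = RT ln(Q/Keq) = (8.314 J mol⁻¹ K⁻¹)(280 K) × ln(5.88×10⁻⁴/0.0014)
   = (2.328 kJ/mol)(-0.8675) = -2.02 kJ/mol
ΔG < 0, so the forward reaction is spontaneous (proceeds forward).

ΔG = -2.02 kJ/mol; the forward reaction is spontaneous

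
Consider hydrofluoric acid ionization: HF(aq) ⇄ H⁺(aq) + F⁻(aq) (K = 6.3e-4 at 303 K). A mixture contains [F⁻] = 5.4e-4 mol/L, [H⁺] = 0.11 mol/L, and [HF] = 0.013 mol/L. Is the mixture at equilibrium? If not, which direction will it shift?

Q = [H⁺]·[F⁻] / [HF] = (0.11)·(5.4e-4) / (0.013) = 0.0046
Q = 0.0046 > K = 6.3e-4: net reverse reaction.

no; Q > K, reaction proceeds in reverse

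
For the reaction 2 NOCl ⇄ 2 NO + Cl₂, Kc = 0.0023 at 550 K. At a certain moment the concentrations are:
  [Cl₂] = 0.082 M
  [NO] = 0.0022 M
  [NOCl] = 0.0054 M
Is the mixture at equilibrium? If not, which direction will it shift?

no; Q > K, reaction proceeds in reverse

Qc = [NO]²·[Cl₂] / [NOCl]² = (0.0022)²·(0.082) / (0.0054)² = 0.014
Qc = 0.014 > Kc = 0.0023: net reverse reaction.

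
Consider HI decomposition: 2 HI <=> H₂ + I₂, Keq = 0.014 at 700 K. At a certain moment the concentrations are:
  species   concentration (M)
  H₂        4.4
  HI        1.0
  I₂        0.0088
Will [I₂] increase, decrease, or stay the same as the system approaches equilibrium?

Q = [H₂]·[I₂] / [HI]² = (4.4)·(0.0088) / (1.0)² = 0.039
Q = 0.039 > Keq = 0.014: net reverse reaction.
I₂ is a product, so it decreases.

decrease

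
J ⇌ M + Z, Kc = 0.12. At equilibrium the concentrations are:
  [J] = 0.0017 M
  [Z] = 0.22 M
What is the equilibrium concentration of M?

At equilibrium, Kc = [M]·[Z] / [J] = 0.12.
([M])·(0.22) / (0.0017) = 0.12
[M] = 9.27×10⁻⁴ = 9.3×10⁻⁴ M

[M] = 9.3×10⁻⁴ M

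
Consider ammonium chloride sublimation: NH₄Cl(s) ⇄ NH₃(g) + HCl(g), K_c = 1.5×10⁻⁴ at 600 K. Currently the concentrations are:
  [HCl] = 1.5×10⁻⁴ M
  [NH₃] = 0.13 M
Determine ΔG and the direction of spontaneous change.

ΔG = -10.2 kJ/mol; the forward reaction is spontaneous

(NH₄Cl is a pure solid — omitted from Q_c.)
Q_c = [NH₃]·[HCl] = (0.13)·(1.5×10⁻⁴) = 1.95×10⁻⁵
ΔG = RT ln(Q_c/K_c) = (8.314 J mol⁻¹ K⁻¹)(600 K) × ln(1.95×10⁻⁵/1.5×10⁻⁴)
   = (4.988 kJ/mol)(-2.040) = -10.2 kJ/mol
ΔG < 0, so the forward reaction is spontaneous (proceeds forward).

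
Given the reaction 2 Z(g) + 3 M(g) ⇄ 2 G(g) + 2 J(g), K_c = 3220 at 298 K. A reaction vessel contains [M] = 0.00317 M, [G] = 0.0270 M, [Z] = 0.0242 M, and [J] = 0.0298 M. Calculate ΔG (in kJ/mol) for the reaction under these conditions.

ΔG = 5.89 kJ/mol

Q_c = [G]²·[J]² / ([Z]²·[M]³) = (0.0270)²·(0.0298)² / ((0.0242)²·(0.00317)³) = 34700
ΔG = RT ln(Q_c/K_c) = (8.314 J mol⁻¹ K⁻¹)(298 K) × ln(34700/3220)
   = (2.478 kJ/mol)(2.377) = 5.89 kJ/mol
ΔG > 0, so the forward reaction is non-spontaneous (proceeds in reverse).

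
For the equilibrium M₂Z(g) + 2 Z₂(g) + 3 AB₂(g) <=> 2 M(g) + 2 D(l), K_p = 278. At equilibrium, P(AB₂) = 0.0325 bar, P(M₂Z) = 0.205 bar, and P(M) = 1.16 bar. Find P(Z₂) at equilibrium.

P(Z₂) = 26.2 bar

(D is a pure liquid — omitted from K_p.)
At equilibrium, K_p = P(M)² / (P(M₂Z)·P(Z₂)²·P(AB₂)³) = 278.
(1.16)² / ((0.205)·(P(Z₂))²·(0.0325)³) = 278
P(Z₂)² = 688 ⇒ P(Z₂) = 26.2 bar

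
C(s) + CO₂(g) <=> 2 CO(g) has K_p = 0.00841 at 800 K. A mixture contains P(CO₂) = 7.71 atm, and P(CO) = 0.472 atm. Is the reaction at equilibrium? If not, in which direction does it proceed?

(C is a pure solid — omitted from Q_p.)
Q_p = P(CO)² / P(CO₂) = (0.472)² / (7.71) = 0.0289
Q_p = 0.0289 > K_p = 0.00841, so the reverse reaction proceeds.

reverse (toward reactants)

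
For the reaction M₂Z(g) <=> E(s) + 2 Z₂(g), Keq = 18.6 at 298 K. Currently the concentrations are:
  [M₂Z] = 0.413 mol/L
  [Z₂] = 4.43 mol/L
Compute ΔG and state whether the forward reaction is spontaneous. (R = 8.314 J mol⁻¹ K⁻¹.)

(E is a pure solid — omitted from Q.)
Q = [Z₂]² / [M₂Z] = (4.43)² / (0.413) = 47.5
ΔG = RT ln(Q/Keq) = (8.314 J mol⁻¹ K⁻¹)(298 K) × ln(47.5/18.6)
   = (2.478 kJ/mol)(0.9376) = 2.32 kJ/mol
ΔG > 0, so the forward reaction is non-spontaneous (proceeds in reverse).

ΔG = 2.32 kJ/mol; the forward reaction is non-spontaneous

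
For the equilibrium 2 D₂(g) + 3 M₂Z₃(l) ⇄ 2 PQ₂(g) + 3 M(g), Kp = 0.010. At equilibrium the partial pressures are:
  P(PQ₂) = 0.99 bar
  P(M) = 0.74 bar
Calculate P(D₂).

(M₂Z₃ is a pure liquid — omitted from Kp.)
At equilibrium, Kp = P(PQ₂)²·P(M)³ / P(D₂)² = 0.010.
(0.99)²·(0.74)³ / (P(D₂))² = 0.010
P(D₂)² = 39.7 ⇒ P(D₂) = 6.3 bar

P(D₂) = 6.3 bar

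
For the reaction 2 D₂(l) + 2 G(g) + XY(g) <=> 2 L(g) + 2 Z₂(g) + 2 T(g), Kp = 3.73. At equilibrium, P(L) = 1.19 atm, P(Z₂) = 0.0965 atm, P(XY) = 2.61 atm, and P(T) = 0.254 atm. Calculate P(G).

(D₂ is a pure liquid — omitted from Kp.)
At equilibrium, Kp = P(L)²·P(Z₂)²·P(T)² / (P(G)²·P(XY)) = 3.73.
(1.19)²·(0.0965)²·(0.254)² / ((P(G))²·(2.61)) = 3.73
P(G)² = 8.74×10⁻⁵ ⇒ P(G) = 0.00935 atm

P(G) = 0.00935 atm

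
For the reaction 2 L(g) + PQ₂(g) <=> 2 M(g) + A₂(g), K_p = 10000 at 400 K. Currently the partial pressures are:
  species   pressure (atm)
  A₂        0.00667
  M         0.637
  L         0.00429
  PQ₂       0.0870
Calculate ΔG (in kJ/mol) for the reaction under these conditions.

Q_p = P(M)²·P(A₂) / (P(L)²·P(PQ₂)) = (0.637)²·(0.00667) / ((0.00429)²·(0.0870)) = 1690
ΔG = RT ln(Q_p/K_p) = (8.314 J mol⁻¹ K⁻¹)(400 K) × ln(1690/10000)
   = (3.326 kJ/mol)(-1.778) = -5.91 kJ/mol
ΔG < 0, so the forward reaction is spontaneous (proceeds forward).

ΔG = -5.91 kJ/mol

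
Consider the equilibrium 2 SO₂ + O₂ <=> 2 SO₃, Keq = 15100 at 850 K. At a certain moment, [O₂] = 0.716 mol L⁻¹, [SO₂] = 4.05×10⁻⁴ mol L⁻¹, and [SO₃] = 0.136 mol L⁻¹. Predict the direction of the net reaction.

Q = [SO₃]² / ([SO₂]²·[O₂]) = (0.136)² / ((4.05×10⁻⁴)²·(0.716)) = 1.57×10⁵
Q = 1.57×10⁵ > Keq = 15100, so the reverse reaction proceeds.

to the left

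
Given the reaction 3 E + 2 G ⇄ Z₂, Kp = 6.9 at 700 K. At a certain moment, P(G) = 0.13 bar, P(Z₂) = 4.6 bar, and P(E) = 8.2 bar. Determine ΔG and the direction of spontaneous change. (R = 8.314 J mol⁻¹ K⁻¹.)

ΔG = -15.3 kJ/mol; the forward reaction is spontaneous

Qp = P(Z₂) / (P(E)³·P(G)²) = (4.6) / ((8.2)³·(0.13)²) = 0.494
ΔG = RT ln(Qp/Kp) = (8.314 J mol⁻¹ K⁻¹)(700 K) × ln(0.494/6.9)
   = (5.820 kJ/mol)(-2.637) = -15.3 kJ/mol
ΔG < 0, so the forward reaction is spontaneous (proceeds forward).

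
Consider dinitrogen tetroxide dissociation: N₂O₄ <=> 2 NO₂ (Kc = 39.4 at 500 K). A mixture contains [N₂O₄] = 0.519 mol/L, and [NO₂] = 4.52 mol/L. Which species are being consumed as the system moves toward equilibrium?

Qc = [NO₂]² / [N₂O₄] = (4.52)² / (0.519) = 39.4
Qc = 39.4 = Kc; the system is at equilibrium.

none (at equilibrium)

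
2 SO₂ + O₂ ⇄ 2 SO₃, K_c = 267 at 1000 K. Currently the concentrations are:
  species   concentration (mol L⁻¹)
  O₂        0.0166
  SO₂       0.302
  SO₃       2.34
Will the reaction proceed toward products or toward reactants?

toward reactants

Q_c = [SO₃]² / ([SO₂]²·[O₂]) = (2.34)² / ((0.302)²·(0.0166)) = 3620
Q_c = 3620 > K_c = 267, so the reverse reaction proceeds.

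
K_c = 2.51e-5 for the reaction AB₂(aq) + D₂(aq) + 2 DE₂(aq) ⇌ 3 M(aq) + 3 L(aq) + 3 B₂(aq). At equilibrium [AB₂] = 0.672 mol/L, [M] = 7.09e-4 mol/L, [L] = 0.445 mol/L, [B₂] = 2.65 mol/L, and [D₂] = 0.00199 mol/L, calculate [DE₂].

[DE₂] = 0.132 mol/L

At equilibrium, K_c = [M]³·[L]³·[B₂]³ / ([AB₂]·[D₂]·[DE₂]²) = 2.51e-5.
(7.09e-4)³·(0.445)³·(2.65)³ / ((0.672)·(0.00199)·([DE₂])²) = 2.51e-5
[DE₂]² = 0.0174 ⇒ [DE₂] = 0.132 mol/L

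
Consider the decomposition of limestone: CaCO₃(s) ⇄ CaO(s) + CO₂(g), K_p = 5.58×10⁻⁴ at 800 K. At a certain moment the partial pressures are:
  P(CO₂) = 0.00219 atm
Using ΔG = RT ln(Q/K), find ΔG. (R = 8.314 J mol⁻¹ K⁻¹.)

(CaCO₃, CaO are pure solids — omitted from Q_p.)
Q_p = P(CO₂) = 0.00219
ΔG = RT ln(Q_p/K_p) = (8.314 J mol⁻¹ K⁻¹)(800 K) × ln(0.00219/5.58×10⁻⁴)
   = (6.651 kJ/mol)(1.367) = 9.09 kJ/mol
ΔG > 0, so the forward reaction is non-spontaneous (proceeds in reverse).

ΔG = 9.09 kJ/mol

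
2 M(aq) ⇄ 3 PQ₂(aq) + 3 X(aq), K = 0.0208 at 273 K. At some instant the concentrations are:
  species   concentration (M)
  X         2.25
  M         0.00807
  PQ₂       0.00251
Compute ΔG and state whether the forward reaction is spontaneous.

ΔG = -4.58 kJ/mol; the forward reaction is spontaneous

Q = [PQ₂]³·[X]³ / [M]² = (0.00251)³·(2.25)³ / (0.00807)² = 0.00277
ΔG = RT ln(Q/K) = (8.314 J mol⁻¹ K⁻¹)(273 K) × ln(0.00277/0.0208)
   = (2.270 kJ/mol)(-2.016) = -4.58 kJ/mol
ΔG < 0, so the forward reaction is spontaneous (proceeds forward).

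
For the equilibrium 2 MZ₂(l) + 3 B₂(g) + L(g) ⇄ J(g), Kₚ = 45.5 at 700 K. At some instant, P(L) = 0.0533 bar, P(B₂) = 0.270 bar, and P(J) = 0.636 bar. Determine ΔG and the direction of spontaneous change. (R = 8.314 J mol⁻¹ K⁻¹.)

ΔG = 15.1 kJ/mol; the forward reaction is non-spontaneous

(MZ₂ is a pure liquid — omitted from Qₚ.)
Qₚ = P(J) / (P(B₂)³·P(L)) = (0.636) / ((0.270)³·(0.0533)) = 606
ΔG = RT ln(Qₚ/Kₚ) = (8.314 J mol⁻¹ K⁻¹)(700 K) × ln(606/45.5)
   = (5.820 kJ/mol)(2.589) = 15.1 kJ/mol
ΔG > 0, so the forward reaction is non-spontaneous (proceeds in reverse).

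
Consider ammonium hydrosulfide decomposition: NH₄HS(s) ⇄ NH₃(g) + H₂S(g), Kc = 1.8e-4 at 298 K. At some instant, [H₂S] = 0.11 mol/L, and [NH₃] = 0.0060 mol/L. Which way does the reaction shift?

(NH₄HS is a pure solid — omitted from Qc.)
Qc = [NH₃]·[H₂S] = (0.0060)·(0.11) = 6.6e-4
Qc = 6.6e-4 > Kc = 1.8e-4, so the reverse reaction proceeds.

in the reverse direction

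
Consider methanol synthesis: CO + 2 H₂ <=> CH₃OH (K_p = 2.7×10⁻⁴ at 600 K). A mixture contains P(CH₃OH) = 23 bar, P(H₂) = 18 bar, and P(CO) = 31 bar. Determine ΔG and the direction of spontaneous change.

Q_p = P(CH₃OH) / (P(CO)·P(H₂)²) = (23) / ((31)·(18)²) = 0.00229
ΔG = RT ln(Q_p/K_p) = (8.314 J mol⁻¹ K⁻¹)(600 K) × ln(0.00229/2.7×10⁻⁴)
   = (4.988 kJ/mol)(2.138) = 10.7 kJ/mol
ΔG > 0, so the forward reaction is non-spontaneous (proceeds in reverse).

ΔG = 10.7 kJ/mol; the forward reaction is non-spontaneous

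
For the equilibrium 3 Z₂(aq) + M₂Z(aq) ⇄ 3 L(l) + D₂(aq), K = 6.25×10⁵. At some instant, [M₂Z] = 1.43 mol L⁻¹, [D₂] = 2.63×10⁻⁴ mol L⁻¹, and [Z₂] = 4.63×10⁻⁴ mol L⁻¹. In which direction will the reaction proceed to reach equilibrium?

(L is a pure liquid — omitted from Q.)
Q = [D₂] / ([Z₂]³·[M₂Z]) = (2.63×10⁻⁴) / ((4.63×10⁻⁴)³·(1.43)) = 1.85×10⁶
Q = 1.85×10⁶ > K = 6.25×10⁵, so the reverse reaction proceeds.

toward reactants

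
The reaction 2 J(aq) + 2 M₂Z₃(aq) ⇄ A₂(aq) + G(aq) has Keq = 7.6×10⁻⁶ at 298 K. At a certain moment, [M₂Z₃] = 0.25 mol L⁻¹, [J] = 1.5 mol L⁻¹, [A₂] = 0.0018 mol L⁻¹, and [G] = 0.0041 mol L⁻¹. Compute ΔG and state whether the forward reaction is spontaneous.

ΔG = 4.79 kJ/mol; the forward reaction is non-spontaneous

Q = [A₂]·[G] / ([J]²·[M₂Z₃]²) = (0.0018)·(0.0041) / ((1.5)²·(0.25)²) = 5.25×10⁻⁵
ΔG = RT ln(Q/Keq) = (8.314 J mol⁻¹ K⁻¹)(298 K) × ln(5.25×10⁻⁵/7.6×10⁻⁶)
   = (2.478 kJ/mol)(1.933) = 4.79 kJ/mol
ΔG > 0, so the forward reaction is non-spontaneous (proceeds in reverse).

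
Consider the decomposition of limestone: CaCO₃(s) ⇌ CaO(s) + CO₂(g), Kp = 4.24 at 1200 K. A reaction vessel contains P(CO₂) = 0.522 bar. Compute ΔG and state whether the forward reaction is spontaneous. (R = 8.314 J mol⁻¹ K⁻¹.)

ΔG = -20.9 kJ/mol; the forward reaction is spontaneous

(CaCO₃, CaO are pure solids — omitted from Qp.)
Qp = P(CO₂) = 0.522
ΔG = RT ln(Qp/Kp) = (8.314 J mol⁻¹ K⁻¹)(1200 K) × ln(0.522/4.24)
   = (9.977 kJ/mol)(-2.095) = -20.9 kJ/mol
ΔG < 0, so the forward reaction is spontaneous (proceeds forward).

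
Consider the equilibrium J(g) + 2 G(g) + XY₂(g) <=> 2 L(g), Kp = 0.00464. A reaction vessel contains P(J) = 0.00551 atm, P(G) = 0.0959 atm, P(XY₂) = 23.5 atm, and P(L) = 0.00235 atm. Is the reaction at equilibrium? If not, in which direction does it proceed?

neither direction; the system is at equilibrium

Qp = P(L)² / (P(J)·P(G)²·P(XY₂)) = (0.00235)² / ((0.00551)·(0.0959)²·(23.5)) = 0.00464
Qp = 0.00464 = Kp, so the system is already at equilibrium.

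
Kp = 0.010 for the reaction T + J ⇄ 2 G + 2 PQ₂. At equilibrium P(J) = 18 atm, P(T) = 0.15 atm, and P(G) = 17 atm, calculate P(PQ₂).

P(PQ₂) = 0.0097 atm

At equilibrium, Kp = P(G)²·P(PQ₂)² / (P(T)·P(J)) = 0.010.
(17)²·(P(PQ₂))² / ((0.15)·(18)) = 0.010
P(PQ₂)² = 9.34e-5 ⇒ P(PQ₂) = 0.0097 atm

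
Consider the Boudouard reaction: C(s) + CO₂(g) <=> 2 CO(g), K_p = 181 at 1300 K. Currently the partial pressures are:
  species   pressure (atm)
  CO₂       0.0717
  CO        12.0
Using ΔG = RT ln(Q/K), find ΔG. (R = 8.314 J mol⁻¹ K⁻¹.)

(C is a pure solid — omitted from Q_p.)
Q_p = P(CO)² / P(CO₂) = (12.0)² / (0.0717) = 2010
ΔG = RT ln(Q_p/K_p) = (8.314 J mol⁻¹ K⁻¹)(1300 K) × ln(2010/181)
   = (10.81 kJ/mol)(2.407) = 26.0 kJ/mol
ΔG > 0, so the forward reaction is non-spontaneous (proceeds in reverse).

ΔG = 26.0 kJ/mol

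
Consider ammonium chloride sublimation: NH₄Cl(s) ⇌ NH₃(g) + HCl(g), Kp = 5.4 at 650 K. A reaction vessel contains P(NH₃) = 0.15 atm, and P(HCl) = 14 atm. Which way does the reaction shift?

forward (toward products)

(NH₄Cl is a pure solid — omitted from Qp.)
Qp = P(NH₃)·P(HCl) = (0.15)·(14) = 2.1
Qp = 2.1 < Kp = 5.4, so the forward reaction proceeds.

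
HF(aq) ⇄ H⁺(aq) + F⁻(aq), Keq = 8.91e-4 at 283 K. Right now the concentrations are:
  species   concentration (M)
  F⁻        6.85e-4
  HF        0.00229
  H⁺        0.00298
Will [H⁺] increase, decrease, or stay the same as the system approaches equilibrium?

stay the same

Q = [H⁺]·[F⁻] / [HF] = (0.00298)·(6.85e-4) / (0.00229) = 8.91e-4
Q = 8.91e-4 = Keq; the system is at equilibrium.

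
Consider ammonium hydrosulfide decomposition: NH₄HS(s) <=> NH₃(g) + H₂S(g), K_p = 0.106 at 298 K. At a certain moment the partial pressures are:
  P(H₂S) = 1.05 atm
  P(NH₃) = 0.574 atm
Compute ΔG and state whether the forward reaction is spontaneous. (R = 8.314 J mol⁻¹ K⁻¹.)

(NH₄HS is a pure solid — omitted from Q_p.)
Q_p = P(NH₃)·P(H₂S) = (0.574)·(1.05) = 0.603
ΔG = RT ln(Q_p/K_p) = (8.314 J mol⁻¹ K⁻¹)(298 K) × ln(0.603/0.106)
   = (2.478 kJ/mol)(1.738) = 4.31 kJ/mol
ΔG > 0, so the forward reaction is non-spontaneous (proceeds in reverse).

ΔG = 4.31 kJ/mol; the forward reaction is non-spontaneous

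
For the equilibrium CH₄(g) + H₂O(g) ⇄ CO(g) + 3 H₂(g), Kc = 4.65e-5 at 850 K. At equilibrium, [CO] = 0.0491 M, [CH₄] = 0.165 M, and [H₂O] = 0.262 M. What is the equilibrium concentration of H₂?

At equilibrium, Kc = [CO]·[H₂]³ / ([CH₄]·[H₂O]) = 4.65e-5.
(0.0491)·([H₂])³ / ((0.165)·(0.262)) = 4.65e-5
[H₂]³ = 4.09e-5 ⇒ [H₂] = 0.0345 M

[H₂] = 0.0345 M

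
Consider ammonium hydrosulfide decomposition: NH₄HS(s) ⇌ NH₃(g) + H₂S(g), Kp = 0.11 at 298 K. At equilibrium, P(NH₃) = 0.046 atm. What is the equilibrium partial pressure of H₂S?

(NH₄HS is a pure solid — omitted from Kp.)
At equilibrium, Kp = P(NH₃)·P(H₂S) = 0.11.
(0.046)·(P(H₂S)) = 0.11
P(H₂S) = 2.39 = 2.4 atm

P(H₂S) = 2.4 atm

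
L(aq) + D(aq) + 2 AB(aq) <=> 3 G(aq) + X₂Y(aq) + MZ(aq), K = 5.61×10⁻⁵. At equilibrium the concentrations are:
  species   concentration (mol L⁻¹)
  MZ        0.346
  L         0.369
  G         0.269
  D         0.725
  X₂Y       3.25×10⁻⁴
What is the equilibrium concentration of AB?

At equilibrium, K = [G]³·[X₂Y]·[MZ] / ([L]·[D]·[AB]²) = 5.61×10⁻⁵.
(0.269)³·(3.25×10⁻⁴)·(0.346) / ((0.369)·(0.725)·([AB])²) = 5.61×10⁻⁵
[AB]² = 0.146 ⇒ [AB] = 0.382 mol L⁻¹

[AB] = 0.382 mol L⁻¹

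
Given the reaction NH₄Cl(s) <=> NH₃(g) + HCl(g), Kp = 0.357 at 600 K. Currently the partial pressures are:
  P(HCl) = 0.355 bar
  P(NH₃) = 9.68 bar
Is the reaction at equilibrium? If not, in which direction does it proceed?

to the left

(NH₄Cl is a pure solid — omitted from Qp.)
Qp = P(NH₃)·P(HCl) = (9.68)·(0.355) = 3.44
Qp = 3.44 > Kp = 0.357, so the reverse reaction proceeds.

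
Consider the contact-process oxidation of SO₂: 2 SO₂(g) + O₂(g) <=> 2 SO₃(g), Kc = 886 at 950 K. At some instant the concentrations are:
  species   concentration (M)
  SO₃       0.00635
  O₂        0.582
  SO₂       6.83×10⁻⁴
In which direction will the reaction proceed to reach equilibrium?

forward (toward products)

Qc = [SO₃]² / ([SO₂]²·[O₂]) = (0.00635)² / ((6.83×10⁻⁴)²·(0.582)) = 149
Qc = 149 < Kc = 886, so the forward reaction proceeds.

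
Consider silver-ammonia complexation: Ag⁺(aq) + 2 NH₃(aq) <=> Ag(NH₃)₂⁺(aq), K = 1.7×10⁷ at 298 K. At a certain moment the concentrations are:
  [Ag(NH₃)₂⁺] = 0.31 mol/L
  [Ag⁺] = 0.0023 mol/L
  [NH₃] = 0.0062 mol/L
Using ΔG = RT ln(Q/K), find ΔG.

ΔG = -3.91 kJ/mol

Q = [Ag(NH₃)₂⁺] / ([Ag⁺]·[NH₃]²) = (0.31) / ((0.0023)·(0.0062)²) = 3.51×10⁶
ΔG = RT ln(Q/K) = (8.314 J mol⁻¹ K⁻¹)(298 K) × ln(3.51×10⁶/1.7×10⁷)
   = (2.478 kJ/mol)(-1.578) = -3.91 kJ/mol
ΔG < 0, so the forward reaction is spontaneous (proceeds forward).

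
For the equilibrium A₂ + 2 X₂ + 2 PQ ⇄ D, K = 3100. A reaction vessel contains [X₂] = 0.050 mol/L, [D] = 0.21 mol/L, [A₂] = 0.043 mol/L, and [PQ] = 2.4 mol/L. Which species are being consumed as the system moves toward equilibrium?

A₂, X₂, PQ (reactants)

Q = [D] / ([A₂]·[X₂]²·[PQ]²) = (0.21) / ((0.043)·(0.050)²·(2.4)²) = 340
Q = 340 < K = 3100: net forward reaction.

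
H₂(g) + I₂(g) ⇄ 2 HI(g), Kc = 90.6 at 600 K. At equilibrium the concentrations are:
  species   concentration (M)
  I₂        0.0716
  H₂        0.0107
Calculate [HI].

At equilibrium, Kc = [HI]² / ([H₂]·[I₂]) = 90.6.
([HI])² / ((0.0107)·(0.0716)) = 90.6
[HI]² = 0.0694 ⇒ [HI] = 0.263 M

[HI] = 0.263 M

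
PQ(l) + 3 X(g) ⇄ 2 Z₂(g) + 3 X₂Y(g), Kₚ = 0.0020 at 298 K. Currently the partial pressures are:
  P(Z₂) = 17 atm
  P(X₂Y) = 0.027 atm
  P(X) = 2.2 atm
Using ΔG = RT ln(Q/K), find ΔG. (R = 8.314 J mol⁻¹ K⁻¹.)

(PQ is a pure liquid — omitted from Qₚ.)
Qₚ = P(Z₂)²·P(X₂Y)³ / P(X)³ = (17)²·(0.027)³ / (2.2)³ = 5.34×10⁻⁴
ΔG = RT ln(Qₚ/Kₚ) = (8.314 J mol⁻¹ K⁻¹)(298 K) × ln(5.34×10⁻⁴/0.0020)
   = (2.478 kJ/mol)(-1.321) = -3.27 kJ/mol
ΔG < 0, so the forward reaction is spontaneous (proceeds forward).

ΔG = -3.27 kJ/mol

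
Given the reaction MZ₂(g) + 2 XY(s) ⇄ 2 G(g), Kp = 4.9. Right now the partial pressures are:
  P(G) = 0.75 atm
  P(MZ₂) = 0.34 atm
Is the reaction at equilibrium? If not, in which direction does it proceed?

forward (toward products)

(XY is a pure solid — omitted from Qp.)
Qp = P(G)² / P(MZ₂) = (0.75)² / (0.34) = 1.7
Qp = 1.7 < Kp = 4.9, so the forward reaction proceeds.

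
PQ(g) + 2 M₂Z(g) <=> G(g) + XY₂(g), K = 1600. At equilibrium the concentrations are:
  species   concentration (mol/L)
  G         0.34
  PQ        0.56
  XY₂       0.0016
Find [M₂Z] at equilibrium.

[M₂Z] = 7.8×10⁻⁴ mol/L

At equilibrium, K = [G]·[XY₂] / ([PQ]·[M₂Z]²) = 1600.
(0.34)·(0.0016) / ((0.56)·([M₂Z])²) = 1600
[M₂Z]² = 6.07×10⁻⁷ ⇒ [M₂Z] = 7.8×10⁻⁴ mol/L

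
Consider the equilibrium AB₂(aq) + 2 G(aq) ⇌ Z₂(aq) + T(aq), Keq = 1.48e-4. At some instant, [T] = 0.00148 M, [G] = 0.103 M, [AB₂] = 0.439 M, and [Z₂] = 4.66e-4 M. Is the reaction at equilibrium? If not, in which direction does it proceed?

at equilibrium

Q = [Z₂]·[T] / ([AB₂]·[G]²) = (4.66e-4)·(0.00148) / ((0.439)·(0.103)²) = 1.48e-4
Q = 1.48e-4 = Keq, so the system is already at equilibrium.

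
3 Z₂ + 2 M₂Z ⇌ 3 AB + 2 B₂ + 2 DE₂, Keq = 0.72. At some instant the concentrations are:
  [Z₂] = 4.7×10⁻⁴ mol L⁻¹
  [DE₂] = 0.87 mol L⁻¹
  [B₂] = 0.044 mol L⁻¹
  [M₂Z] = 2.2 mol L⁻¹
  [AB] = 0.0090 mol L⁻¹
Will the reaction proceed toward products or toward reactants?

to the left

Q = [AB]³·[B₂]²·[DE₂]² / ([Z₂]³·[M₂Z]²) = (0.0090)³·(0.044)²·(0.87)² / ((4.7×10⁻⁴)³·(2.2)²) = 2.1
Q = 2.1 > Keq = 0.72, so the reverse reaction proceeds.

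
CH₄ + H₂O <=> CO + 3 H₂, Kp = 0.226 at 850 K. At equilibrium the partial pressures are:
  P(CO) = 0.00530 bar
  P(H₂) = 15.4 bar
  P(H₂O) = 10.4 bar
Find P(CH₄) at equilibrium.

At equilibrium, Kp = P(CO)·P(H₂)³ / (P(CH₄)·P(H₂O)) = 0.226.
(0.00530)·(15.4)³ / ((P(CH₄))·(10.4)) = 0.226
P(CH₄) = 8.24 bar

P(CH₄) = 8.24 bar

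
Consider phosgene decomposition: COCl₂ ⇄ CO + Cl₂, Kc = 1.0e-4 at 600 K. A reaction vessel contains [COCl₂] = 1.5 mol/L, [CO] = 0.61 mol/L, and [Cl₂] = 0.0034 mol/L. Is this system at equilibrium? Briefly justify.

Qc = [CO]·[Cl₂] / [COCl₂] = (0.61)·(0.0034) / (1.5) = 0.0014
Qc = 0.0014 > Kc = 1.0e-4: net reverse reaction.

no; Q > K, reaction proceeds in reverse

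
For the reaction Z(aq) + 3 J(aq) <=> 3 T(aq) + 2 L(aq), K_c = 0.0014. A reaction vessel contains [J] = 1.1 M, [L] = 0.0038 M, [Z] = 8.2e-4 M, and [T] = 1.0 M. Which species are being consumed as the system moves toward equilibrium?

T, L (products)

Q_c = [T]³·[L]² / ([Z]·[J]³) = (1.0)³·(0.0038)² / ((8.2e-4)·(1.1)³) = 0.013
Q_c = 0.013 > K_c = 0.0014: net reverse reaction.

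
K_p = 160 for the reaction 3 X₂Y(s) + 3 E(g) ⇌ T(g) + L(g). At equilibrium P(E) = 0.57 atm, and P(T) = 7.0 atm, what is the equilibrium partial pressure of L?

P(L) = 4.2 atm

(X₂Y is a pure solid — omitted from K_p.)
At equilibrium, K_p = P(T)·P(L) / P(E)³ = 160.
(7.0)·(P(L)) / (0.57)³ = 160
P(L) = 4.23 = 4.2 atm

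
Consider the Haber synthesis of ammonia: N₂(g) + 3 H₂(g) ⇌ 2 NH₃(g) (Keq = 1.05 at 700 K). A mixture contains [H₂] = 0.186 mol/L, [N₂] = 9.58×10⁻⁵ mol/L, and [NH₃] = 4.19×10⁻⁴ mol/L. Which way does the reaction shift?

to the right

Q = [NH₃]² / ([N₂]·[H₂]³) = (4.19×10⁻⁴)² / ((9.58×10⁻⁵)·(0.186)³) = 0.285
Q = 0.285 < Keq = 1.05, so the forward reaction proceeds.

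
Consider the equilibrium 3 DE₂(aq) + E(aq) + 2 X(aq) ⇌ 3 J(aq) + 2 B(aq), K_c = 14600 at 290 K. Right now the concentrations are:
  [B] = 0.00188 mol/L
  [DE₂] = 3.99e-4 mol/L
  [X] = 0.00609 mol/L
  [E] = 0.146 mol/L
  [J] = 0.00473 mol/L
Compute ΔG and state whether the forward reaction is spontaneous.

ΔG = -6.26 kJ/mol; the forward reaction is spontaneous

Q_c = [J]³·[B]² / ([DE₂]³·[E]·[X]²) = (0.00473)³·(0.00188)² / ((3.99e-4)³·(0.146)·(0.00609)²) = 1090
ΔG = RT ln(Q_c/K_c) = (8.314 J mol⁻¹ K⁻¹)(290 K) × ln(1090/14600)
   = (2.411 kJ/mol)(-2.595) = -6.26 kJ/mol
ΔG < 0, so the forward reaction is spontaneous (proceeds forward).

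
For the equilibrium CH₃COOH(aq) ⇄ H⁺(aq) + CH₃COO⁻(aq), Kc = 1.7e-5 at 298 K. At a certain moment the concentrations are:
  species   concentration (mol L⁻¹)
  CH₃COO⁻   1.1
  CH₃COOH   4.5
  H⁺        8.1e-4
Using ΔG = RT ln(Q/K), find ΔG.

Qc = [H⁺]·[CH₃COO⁻] / [CH₃COOH] = (8.1e-4)·(1.1) / (4.5) = 1.98e-4
ΔG = RT ln(Qc/Kc) = (8.314 J mol⁻¹ K⁻¹)(298 K) × ln(1.98e-4/1.7e-5)
   = (2.478 kJ/mol)(2.455) = 6.08 kJ/mol
ΔG > 0, so the forward reaction is non-spontaneous (proceeds in reverse).

ΔG = 6.08 kJ/mol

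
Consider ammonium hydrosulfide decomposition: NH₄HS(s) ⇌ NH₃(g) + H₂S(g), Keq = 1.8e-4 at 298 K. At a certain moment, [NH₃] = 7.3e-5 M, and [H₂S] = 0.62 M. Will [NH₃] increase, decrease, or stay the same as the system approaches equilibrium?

increase

(NH₄HS is a pure solid — omitted from Q.)
Q = [NH₃]·[H₂S] = (7.3e-5)·(0.62) = 4.5e-5
Q = 4.5e-5 < Keq = 1.8e-4: net forward reaction.
NH₃ is a product, so it increases.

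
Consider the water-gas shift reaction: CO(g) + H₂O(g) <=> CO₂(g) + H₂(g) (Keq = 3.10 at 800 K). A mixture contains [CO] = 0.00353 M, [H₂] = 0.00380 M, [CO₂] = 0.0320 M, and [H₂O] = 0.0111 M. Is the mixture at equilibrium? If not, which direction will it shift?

Q = [CO₂]·[H₂] / ([CO]·[H₂O]) = (0.0320)·(0.00380) / ((0.00353)·(0.0111)) = 3.10
Q = 3.10 = Keq; the system is at equilibrium.

yes, at equilibrium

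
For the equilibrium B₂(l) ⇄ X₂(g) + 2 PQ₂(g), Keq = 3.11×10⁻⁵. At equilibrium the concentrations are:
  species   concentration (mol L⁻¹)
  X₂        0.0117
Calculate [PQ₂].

(B₂ is a pure liquid — omitted from Keq.)
At equilibrium, Keq = [X₂]·[PQ₂]² = 3.11×10⁻⁵.
(0.0117)·([PQ₂])² = 3.11×10⁻⁵
[PQ₂]² = 0.00266 ⇒ [PQ₂] = 0.0516 mol L⁻¹

[PQ₂] = 0.0516 mol L⁻¹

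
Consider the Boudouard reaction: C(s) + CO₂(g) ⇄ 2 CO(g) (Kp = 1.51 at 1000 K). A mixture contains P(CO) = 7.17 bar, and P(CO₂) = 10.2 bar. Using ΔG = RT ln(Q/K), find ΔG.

ΔG = 10.0 kJ/mol

(C is a pure solid — omitted from Qp.)
Qp = P(CO)² / P(CO₂) = (7.17)² / (10.2) = 5.04
ΔG = RT ln(Qp/Kp) = (8.314 J mol⁻¹ K⁻¹)(1000 K) × ln(5.04/1.51)
   = (8.314 kJ/mol)(1.205) = 10.0 kJ/mol
ΔG > 0, so the forward reaction is non-spontaneous (proceeds in reverse).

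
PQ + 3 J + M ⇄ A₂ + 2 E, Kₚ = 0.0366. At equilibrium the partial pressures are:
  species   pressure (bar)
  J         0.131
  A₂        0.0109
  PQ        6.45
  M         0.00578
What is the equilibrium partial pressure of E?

P(E) = 0.0168 bar

At equilibrium, Kₚ = P(A₂)·P(E)² / (P(PQ)·P(J)³·P(M)) = 0.0366.
(0.0109)·(P(E))² / ((6.45)·(0.131)³·(0.00578)) = 0.0366
P(E)² = 2.81×10⁻⁴ ⇒ P(E) = 0.0168 bar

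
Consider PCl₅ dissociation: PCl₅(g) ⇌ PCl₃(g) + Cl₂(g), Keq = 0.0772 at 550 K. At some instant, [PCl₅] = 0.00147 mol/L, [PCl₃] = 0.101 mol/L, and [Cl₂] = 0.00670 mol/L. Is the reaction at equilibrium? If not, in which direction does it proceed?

Q = [PCl₃]·[Cl₂] / [PCl₅] = (0.101)·(0.00670) / (0.00147) = 0.460
Q = 0.460 > Keq = 0.0772, so the reverse reaction proceeds.

reverse (toward reactants)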